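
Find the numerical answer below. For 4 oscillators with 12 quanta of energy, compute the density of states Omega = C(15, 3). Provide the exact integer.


Step 1: Use binomial coefficient C(15, 3)
Step 2: Numerator = 15! / 12!
Step 3: Denominator = 3!
Step 4: Omega = 455

455


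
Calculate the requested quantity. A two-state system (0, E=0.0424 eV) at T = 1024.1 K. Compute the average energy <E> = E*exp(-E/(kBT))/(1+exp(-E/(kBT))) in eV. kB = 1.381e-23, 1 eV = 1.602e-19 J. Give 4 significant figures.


Step 1: beta*E = 0.0424*1.602e-19/(1.381e-23*1024.1) = 0.4803
Step 2: exp(-beta*E) = 0.6186
Step 3: <E> = 0.0424*0.6186/(1+0.6186) = 0.0162 eV

0.0162


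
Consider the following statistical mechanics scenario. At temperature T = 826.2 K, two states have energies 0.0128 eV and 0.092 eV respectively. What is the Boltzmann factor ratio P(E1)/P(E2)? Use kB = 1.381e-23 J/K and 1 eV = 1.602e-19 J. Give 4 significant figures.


Step 1: Compute energy difference dE = E1 - E2 = 0.0128 - 0.092 = -0.0792 eV
Step 2: Convert to Joules: dE_J = -0.0792 * 1.602e-19 = -1.269e-20 J
Step 3: Compute exponent = -dE_J / (kB * T) = -(-1.269e-20) / (1.381e-23 * 826.2) = 1.112
Step 4: P(E1)/P(E2) = exp(1.112) = 3.04

3.04


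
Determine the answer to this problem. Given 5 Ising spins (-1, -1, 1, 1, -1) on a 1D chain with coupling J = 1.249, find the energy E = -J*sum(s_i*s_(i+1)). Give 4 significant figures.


Step 1: Nearest-neighbor products: 1, -1, 1, -1
Step 2: Sum of products = 0
Step 3: E = -1.249 * 0 = 0

0


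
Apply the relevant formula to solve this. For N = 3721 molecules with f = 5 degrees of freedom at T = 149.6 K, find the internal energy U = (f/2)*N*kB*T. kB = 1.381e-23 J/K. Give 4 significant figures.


Step 1: f/2 = 5/2 = 2.5
Step 2: N*kB*T = 3721*1.381e-23*149.6 = 7.687e-18
Step 3: U = 2.5 * 7.687e-18 = 1.922e-17 J

1.922e-17


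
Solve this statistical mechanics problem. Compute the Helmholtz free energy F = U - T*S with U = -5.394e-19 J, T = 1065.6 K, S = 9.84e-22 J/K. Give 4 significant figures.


Step 1: T*S = 1065.6 * 9.84e-22 = 1.049e-18 J
Step 2: F = U - T*S = -5.394e-19 - 1.049e-18
Step 3: F = -1.588e-18 J

-1.588e-18


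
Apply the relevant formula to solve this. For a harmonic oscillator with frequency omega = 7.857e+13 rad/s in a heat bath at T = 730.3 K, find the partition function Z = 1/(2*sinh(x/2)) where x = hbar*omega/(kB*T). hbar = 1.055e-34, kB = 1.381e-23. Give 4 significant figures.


Step 1: Compute x = hbar*omega/(kB*T) = 1.055e-34*7.857e+13/(1.381e-23*730.3) = 0.8219
Step 2: x/2 = 0.4109
Step 3: sinh(x/2) = 0.4226
Step 4: Z = 1/(2*0.4226) = 1.183

1.183


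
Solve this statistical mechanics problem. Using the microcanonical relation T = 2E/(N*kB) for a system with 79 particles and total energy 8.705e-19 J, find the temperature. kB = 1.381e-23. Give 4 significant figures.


Step 1: Numerator = 2*E = 2*8.705e-19 = 1.741e-18 J
Step 2: Denominator = N*kB = 79*1.381e-23 = 1.091e-21
Step 3: T = 1.741e-18 / 1.091e-21 = 1596 K

1596


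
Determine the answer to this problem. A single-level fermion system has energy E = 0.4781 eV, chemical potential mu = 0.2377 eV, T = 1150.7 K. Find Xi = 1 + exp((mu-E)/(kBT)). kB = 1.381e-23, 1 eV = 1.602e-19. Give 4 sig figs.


Step 1: (mu - E) = 0.2377 - 0.4781 = -0.2404 eV
Step 2: x = (mu-E)*eV/(kB*T) = -0.2404*1.602e-19/(1.381e-23*1150.7) = -2.423
Step 3: exp(x) = 0.08861
Step 4: Xi = 1 + 0.08861 = 1.089

1.089


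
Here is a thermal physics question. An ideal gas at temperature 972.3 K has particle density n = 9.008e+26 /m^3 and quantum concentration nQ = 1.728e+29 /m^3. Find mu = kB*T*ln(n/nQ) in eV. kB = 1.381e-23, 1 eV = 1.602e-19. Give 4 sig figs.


Step 1: n/nQ = 9.008e+26/1.728e+29 = 0.005213
Step 2: ln(n/nQ) = -5.257
Step 3: mu = kB*T*ln(n/nQ) = 1.343e-20*-5.257 = -7.058e-20 J
Step 4: Convert to eV: -7.058e-20/1.602e-19 = -0.4406 eV

-0.4406


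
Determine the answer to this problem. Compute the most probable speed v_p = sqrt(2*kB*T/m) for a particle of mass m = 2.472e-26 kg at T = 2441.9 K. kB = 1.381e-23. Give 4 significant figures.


Step 1: Numerator = 2*kB*T = 2*1.381e-23*2441.9 = 6.745e-20
Step 2: Ratio = 6.745e-20 / 2.472e-26 = 2.728e+06
Step 3: v_p = sqrt(2.728e+06) = 1652 m/s

1652


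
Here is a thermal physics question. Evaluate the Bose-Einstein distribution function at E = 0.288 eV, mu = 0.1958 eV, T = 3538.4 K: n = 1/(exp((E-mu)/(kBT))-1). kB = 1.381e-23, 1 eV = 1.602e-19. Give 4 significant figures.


Step 1: (E - mu) = 0.0922 eV
Step 2: x = (E-mu)*eV/(kB*T) = 0.0922*1.602e-19/(1.381e-23*3538.4) = 0.3023
Step 3: exp(x) = 1.353
Step 4: n = 1/(exp(x)-1) = 2.833

2.833


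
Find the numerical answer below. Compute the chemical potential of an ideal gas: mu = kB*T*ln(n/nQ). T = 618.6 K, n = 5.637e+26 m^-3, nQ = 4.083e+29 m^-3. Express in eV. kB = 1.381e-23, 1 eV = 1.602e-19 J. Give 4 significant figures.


Step 1: n/nQ = 5.637e+26/4.083e+29 = 0.001381
Step 2: ln(n/nQ) = -6.585
Step 3: mu = kB*T*ln(n/nQ) = 8.543e-21*-6.585 = -5.626e-20 J
Step 4: Convert to eV: -5.626e-20/1.602e-19 = -0.3512 eV

-0.3512


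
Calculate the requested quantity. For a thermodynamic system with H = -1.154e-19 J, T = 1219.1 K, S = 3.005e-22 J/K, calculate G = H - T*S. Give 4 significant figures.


Step 1: T*S = 1219.1 * 3.005e-22 = 3.663e-19 J
Step 2: G = H - T*S = -1.154e-19 - 3.663e-19
Step 3: G = -4.817e-19 J

-4.817e-19


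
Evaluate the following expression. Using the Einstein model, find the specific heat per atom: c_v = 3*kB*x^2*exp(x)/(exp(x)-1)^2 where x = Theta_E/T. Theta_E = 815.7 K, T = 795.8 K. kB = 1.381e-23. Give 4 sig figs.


Step 1: x = Theta_E/T = 815.7/795.8 = 1.025
Step 2: x^2 = 1.051
Step 3: exp(x) = 2.787
Step 4: c_v = 3*1.381e-23*1.051*2.787/(2.787-1)^2 = 3.799e-23

3.799e-23


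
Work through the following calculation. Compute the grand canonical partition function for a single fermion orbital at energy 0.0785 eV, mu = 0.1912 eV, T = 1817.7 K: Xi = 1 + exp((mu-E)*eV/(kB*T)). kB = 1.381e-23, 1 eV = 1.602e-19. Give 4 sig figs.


Step 1: (mu - E) = 0.1912 - 0.0785 = 0.1127 eV
Step 2: x = (mu-E)*eV/(kB*T) = 0.1127*1.602e-19/(1.381e-23*1817.7) = 0.7192
Step 3: exp(x) = 2.053
Step 4: Xi = 1 + 2.053 = 3.053

3.053


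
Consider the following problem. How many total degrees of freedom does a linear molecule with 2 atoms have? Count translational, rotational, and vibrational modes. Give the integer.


Step 1: Translational DOF = 3
Step 2: Rotational DOF (linear) = 2
Step 3: Vibrational DOF = 3*2 - 5 = 1
Step 4: Total = 3 + 2 + 1 = 6

6


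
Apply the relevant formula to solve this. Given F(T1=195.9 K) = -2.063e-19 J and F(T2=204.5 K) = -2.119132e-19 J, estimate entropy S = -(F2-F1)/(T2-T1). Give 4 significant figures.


Step 1: dF = F2 - F1 = -2.119132e-19 - (-2.063e-19) = -5.6132e-21 J
Step 2: dT = T2 - T1 = 204.5 - 195.9 = 8.6 K
Step 3: S = -dF/dT = -(-5.6132e-21)/8.6 = 6.527e-22 J/K

6.527e-22


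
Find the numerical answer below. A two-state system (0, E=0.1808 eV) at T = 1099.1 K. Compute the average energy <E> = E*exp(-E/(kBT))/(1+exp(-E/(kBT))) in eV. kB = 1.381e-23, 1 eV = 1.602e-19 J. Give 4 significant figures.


Step 1: beta*E = 0.1808*1.602e-19/(1.381e-23*1099.1) = 1.908
Step 2: exp(-beta*E) = 0.1483
Step 3: <E> = 0.1808*0.1483/(1+0.1483) = 0.02336 eV

0.02336


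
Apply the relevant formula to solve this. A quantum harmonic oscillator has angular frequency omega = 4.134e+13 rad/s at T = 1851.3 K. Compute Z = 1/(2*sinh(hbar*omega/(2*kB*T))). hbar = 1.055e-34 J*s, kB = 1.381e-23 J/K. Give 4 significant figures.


Step 1: Compute x = hbar*omega/(kB*T) = 1.055e-34*4.134e+13/(1.381e-23*1851.3) = 0.1706
Step 2: x/2 = 0.08529
Step 3: sinh(x/2) = 0.0854
Step 4: Z = 1/(2*0.0854) = 5.855

5.855


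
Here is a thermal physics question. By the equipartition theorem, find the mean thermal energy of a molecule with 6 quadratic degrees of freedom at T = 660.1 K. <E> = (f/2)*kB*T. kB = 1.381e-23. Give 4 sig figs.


Step 1: f/2 = 6/2 = 3
Step 2: kB*T = 1.381e-23 * 660.1 = 9.116e-21
Step 3: <E> = 3 * 9.116e-21 = 2.735e-20 J

2.735e-20


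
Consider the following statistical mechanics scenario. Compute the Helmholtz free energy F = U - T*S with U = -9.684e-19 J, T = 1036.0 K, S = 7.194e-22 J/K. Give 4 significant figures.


Step 1: T*S = 1036.0 * 7.194e-22 = 7.453e-19 J
Step 2: F = U - T*S = -9.684e-19 - 7.453e-19
Step 3: F = -1.714e-18 J

-1.714e-18


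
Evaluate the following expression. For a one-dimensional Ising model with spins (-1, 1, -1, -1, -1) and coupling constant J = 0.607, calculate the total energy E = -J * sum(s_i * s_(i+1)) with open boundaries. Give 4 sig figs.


Step 1: Nearest-neighbor products: -1, -1, 1, 1
Step 2: Sum of products = 0
Step 3: E = -0.607 * 0 = 0

0


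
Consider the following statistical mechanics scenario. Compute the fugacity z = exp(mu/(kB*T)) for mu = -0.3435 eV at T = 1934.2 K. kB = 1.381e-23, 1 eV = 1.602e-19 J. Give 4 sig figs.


Step 1: Convert mu to Joules: -0.3435*1.602e-19 = -5.503e-20 J
Step 2: kB*T = 1.381e-23*1934.2 = 2.671e-20 J
Step 3: mu/(kB*T) = -2.06
Step 4: z = exp(-2.06) = 0.1274

0.1274


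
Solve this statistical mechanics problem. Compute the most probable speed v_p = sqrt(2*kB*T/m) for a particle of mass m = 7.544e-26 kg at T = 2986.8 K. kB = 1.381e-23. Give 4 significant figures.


Step 1: Numerator = 2*kB*T = 2*1.381e-23*2986.8 = 8.25e-20
Step 2: Ratio = 8.25e-20 / 7.544e-26 = 1.094e+06
Step 3: v_p = sqrt(1.094e+06) = 1046 m/s

1046


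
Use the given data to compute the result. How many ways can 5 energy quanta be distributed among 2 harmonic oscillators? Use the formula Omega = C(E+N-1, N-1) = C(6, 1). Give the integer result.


Step 1: Use binomial coefficient C(6, 1)
Step 2: Numerator = 6! / 5!
Step 3: Denominator = 1!
Step 4: Omega = 6

6


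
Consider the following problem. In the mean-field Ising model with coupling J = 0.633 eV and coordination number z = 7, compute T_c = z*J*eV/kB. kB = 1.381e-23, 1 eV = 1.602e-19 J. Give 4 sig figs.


Step 1: z*J = 7*0.633 = 4.431 eV
Step 2: Convert to Joules: 4.431*1.602e-19 = 7.098e-19 J
Step 3: T_c = 7.098e-19 / 1.381e-23 = 5.14e+04 K

5.14e+04


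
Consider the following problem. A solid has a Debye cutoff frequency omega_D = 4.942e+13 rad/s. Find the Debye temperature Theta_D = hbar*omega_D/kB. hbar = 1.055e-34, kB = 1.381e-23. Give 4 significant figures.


Step 1: hbar*omega_D = 1.055e-34 * 4.942e+13 = 5.214e-21 J
Step 2: Theta_D = 5.214e-21 / 1.381e-23
Step 3: Theta_D = 377.5 K

377.5


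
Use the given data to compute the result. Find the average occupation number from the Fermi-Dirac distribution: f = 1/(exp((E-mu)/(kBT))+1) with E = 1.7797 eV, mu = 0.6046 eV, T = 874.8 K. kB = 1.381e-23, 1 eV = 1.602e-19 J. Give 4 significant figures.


Step 1: (E - mu) = 1.7797 - 0.6046 = 1.175 eV
Step 2: Convert: (E-mu)*eV = 1.883e-19 J
Step 3: x = (E-mu)*eV/(kB*T) = 15.58
Step 4: f = 1/(exp(15.58)+1) = 1.709e-07

1.709e-07


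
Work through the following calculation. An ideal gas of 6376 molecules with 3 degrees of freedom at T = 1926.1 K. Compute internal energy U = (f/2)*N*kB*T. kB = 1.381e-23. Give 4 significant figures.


Step 1: f/2 = 3/2 = 1.5
Step 2: N*kB*T = 6376*1.381e-23*1926.1 = 1.696e-16
Step 3: U = 1.5 * 1.696e-16 = 2.544e-16 J

2.544e-16


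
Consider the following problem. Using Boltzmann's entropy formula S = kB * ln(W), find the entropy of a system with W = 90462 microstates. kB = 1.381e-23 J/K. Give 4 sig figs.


Step 1: ln(W) = ln(90462) = 11.41
Step 2: S = kB * ln(W) = 1.381e-23 * 11.41
Step 3: S = 1.576e-22 J/K

1.576e-22


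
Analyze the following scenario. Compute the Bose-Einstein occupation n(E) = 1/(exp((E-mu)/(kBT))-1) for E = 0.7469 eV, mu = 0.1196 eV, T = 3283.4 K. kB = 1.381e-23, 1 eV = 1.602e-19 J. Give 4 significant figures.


Step 1: (E - mu) = 0.6273 eV
Step 2: x = (E-mu)*eV/(kB*T) = 0.6273*1.602e-19/(1.381e-23*3283.4) = 2.216
Step 3: exp(x) = 9.173
Step 4: n = 1/(exp(x)-1) = 0.1224

0.1224


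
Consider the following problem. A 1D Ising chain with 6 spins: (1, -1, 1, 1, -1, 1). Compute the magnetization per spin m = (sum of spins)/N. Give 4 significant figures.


Step 1: Count up spins (+1): 4, down spins (-1): 2
Step 2: Total magnetization M = 4 - 2 = 2
Step 3: m = M/N = 2/6 = 0.3333

0.3333


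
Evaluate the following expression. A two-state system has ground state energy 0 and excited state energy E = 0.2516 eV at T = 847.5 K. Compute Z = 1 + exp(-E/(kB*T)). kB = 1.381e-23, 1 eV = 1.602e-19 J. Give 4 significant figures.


Step 1: Compute beta*E = E*eV/(kB*T) = 0.2516*1.602e-19/(1.381e-23*847.5) = 3.444
Step 2: exp(-beta*E) = exp(-3.444) = 0.03194
Step 3: Z = 1 + 0.03194 = 1.032

1.032


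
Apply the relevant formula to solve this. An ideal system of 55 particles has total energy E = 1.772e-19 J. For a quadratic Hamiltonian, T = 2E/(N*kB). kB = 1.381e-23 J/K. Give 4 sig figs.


Step 1: Numerator = 2*E = 2*1.772e-19 = 3.544e-19 J
Step 2: Denominator = N*kB = 55*1.381e-23 = 7.595e-22
Step 3: T = 3.544e-19 / 7.595e-22 = 466.6 K

466.6


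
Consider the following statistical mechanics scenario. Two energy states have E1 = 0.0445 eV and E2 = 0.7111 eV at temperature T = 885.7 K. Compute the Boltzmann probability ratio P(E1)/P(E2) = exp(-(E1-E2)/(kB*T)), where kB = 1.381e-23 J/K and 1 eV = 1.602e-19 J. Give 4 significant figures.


Step 1: Compute energy difference dE = E1 - E2 = 0.0445 - 0.7111 = -0.6666 eV
Step 2: Convert to Joules: dE_J = -0.6666 * 1.602e-19 = -1.068e-19 J
Step 3: Compute exponent = -dE_J / (kB * T) = -(-1.068e-19) / (1.381e-23 * 885.7) = 8.731
Step 4: P(E1)/P(E2) = exp(8.731) = 6190

6190


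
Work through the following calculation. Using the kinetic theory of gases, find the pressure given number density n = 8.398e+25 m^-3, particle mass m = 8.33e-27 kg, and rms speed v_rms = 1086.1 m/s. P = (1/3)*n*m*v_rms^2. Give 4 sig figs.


Step 1: v_rms^2 = 1086.1^2 = 1.18e+06
Step 2: n*m = 8.398e+25*8.33e-27 = 0.6996
Step 3: P = (1/3)*0.6996*1.18e+06 = 2.751e+05 Pa

2.751e+05


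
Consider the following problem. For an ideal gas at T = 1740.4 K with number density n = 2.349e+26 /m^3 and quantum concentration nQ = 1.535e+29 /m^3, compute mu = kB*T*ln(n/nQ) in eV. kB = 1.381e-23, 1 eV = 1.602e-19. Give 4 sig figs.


Step 1: n/nQ = 2.349e+26/1.535e+29 = 0.00153
Step 2: ln(n/nQ) = -6.482
Step 3: mu = kB*T*ln(n/nQ) = 2.403e-20*-6.482 = -1.558e-19 J
Step 4: Convert to eV: -1.558e-19/1.602e-19 = -0.9725 eV

-0.9725


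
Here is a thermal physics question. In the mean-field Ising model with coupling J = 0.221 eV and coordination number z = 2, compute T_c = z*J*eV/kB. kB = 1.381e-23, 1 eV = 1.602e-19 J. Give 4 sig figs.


Step 1: z*J = 2*0.221 = 0.442 eV
Step 2: Convert to Joules: 0.442*1.602e-19 = 7.081e-20 J
Step 3: T_c = 7.081e-20 / 1.381e-23 = 5127 K

5127


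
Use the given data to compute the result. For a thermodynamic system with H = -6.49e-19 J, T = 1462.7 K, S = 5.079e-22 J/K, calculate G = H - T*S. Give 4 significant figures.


Step 1: T*S = 1462.7 * 5.079e-22 = 7.429e-19 J
Step 2: G = H - T*S = -6.49e-19 - 7.429e-19
Step 3: G = -1.392e-18 J

-1.392e-18


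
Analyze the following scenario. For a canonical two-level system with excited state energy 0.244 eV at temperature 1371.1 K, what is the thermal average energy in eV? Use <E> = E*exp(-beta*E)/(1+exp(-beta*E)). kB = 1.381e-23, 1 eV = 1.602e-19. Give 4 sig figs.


Step 1: beta*E = 0.244*1.602e-19/(1.381e-23*1371.1) = 2.064
Step 2: exp(-beta*E) = 0.1269
Step 3: <E> = 0.244*0.1269/(1+0.1269) = 0.02748 eV

0.02748


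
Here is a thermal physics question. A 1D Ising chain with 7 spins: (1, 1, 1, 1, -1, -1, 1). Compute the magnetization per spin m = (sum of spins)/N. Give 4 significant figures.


Step 1: Count up spins (+1): 5, down spins (-1): 2
Step 2: Total magnetization M = 5 - 2 = 3
Step 3: m = M/N = 3/7 = 0.4286

0.4286


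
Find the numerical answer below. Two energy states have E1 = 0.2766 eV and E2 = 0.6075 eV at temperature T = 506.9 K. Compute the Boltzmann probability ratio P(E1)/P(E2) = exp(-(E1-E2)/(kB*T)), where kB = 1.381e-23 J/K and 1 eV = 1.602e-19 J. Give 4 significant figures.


Step 1: Compute energy difference dE = E1 - E2 = 0.2766 - 0.6075 = -0.3309 eV
Step 2: Convert to Joules: dE_J = -0.3309 * 1.602e-19 = -5.301e-20 J
Step 3: Compute exponent = -dE_J / (kB * T) = -(-5.301e-20) / (1.381e-23 * 506.9) = 7.573
Step 4: P(E1)/P(E2) = exp(7.573) = 1944

1944


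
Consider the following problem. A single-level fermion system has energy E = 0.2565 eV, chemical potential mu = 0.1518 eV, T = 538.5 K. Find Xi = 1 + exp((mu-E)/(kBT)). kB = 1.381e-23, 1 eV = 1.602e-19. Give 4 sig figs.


Step 1: (mu - E) = 0.1518 - 0.2565 = -0.1047 eV
Step 2: x = (mu-E)*eV/(kB*T) = -0.1047*1.602e-19/(1.381e-23*538.5) = -2.255
Step 3: exp(x) = 0.1048
Step 4: Xi = 1 + 0.1048 = 1.105

1.105


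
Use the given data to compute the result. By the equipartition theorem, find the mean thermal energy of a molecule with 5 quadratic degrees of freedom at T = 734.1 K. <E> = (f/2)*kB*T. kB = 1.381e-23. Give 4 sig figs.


Step 1: f/2 = 5/2 = 2.5
Step 2: kB*T = 1.381e-23 * 734.1 = 1.014e-20
Step 3: <E> = 2.5 * 1.014e-20 = 2.534e-20 J

2.534e-20


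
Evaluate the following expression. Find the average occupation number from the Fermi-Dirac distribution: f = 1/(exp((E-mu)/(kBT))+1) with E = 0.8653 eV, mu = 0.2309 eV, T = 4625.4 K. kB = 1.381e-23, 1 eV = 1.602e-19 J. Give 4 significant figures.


Step 1: (E - mu) = 0.8653 - 0.2309 = 0.6344 eV
Step 2: Convert: (E-mu)*eV = 1.016e-19 J
Step 3: x = (E-mu)*eV/(kB*T) = 1.591
Step 4: f = 1/(exp(1.591)+1) = 0.1692

0.1692


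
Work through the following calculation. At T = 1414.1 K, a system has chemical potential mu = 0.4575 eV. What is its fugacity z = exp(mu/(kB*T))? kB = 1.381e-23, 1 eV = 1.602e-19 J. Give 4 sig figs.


Step 1: Convert mu to Joules: 0.4575*1.602e-19 = 7.329e-20 J
Step 2: kB*T = 1.381e-23*1414.1 = 1.953e-20 J
Step 3: mu/(kB*T) = 3.753
Step 4: z = exp(3.753) = 42.65

42.65


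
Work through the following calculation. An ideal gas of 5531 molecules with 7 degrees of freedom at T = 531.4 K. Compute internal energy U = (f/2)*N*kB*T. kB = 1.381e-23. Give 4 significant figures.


Step 1: f/2 = 7/2 = 3.5
Step 2: N*kB*T = 5531*1.381e-23*531.4 = 4.059e-17
Step 3: U = 3.5 * 4.059e-17 = 1.421e-16 J

1.421e-16


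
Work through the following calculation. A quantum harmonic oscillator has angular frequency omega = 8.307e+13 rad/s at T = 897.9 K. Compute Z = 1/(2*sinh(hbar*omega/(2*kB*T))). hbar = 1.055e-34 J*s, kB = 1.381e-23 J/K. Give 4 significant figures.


Step 1: Compute x = hbar*omega/(kB*T) = 1.055e-34*8.307e+13/(1.381e-23*897.9) = 0.7068
Step 2: x/2 = 0.3534
Step 3: sinh(x/2) = 0.3608
Step 4: Z = 1/(2*0.3608) = 1.386

1.386


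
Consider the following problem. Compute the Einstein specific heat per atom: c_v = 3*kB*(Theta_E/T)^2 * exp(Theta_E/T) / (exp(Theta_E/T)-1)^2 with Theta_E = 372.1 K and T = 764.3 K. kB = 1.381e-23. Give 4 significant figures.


Step 1: x = Theta_E/T = 372.1/764.3 = 0.4869
Step 2: x^2 = 0.237
Step 3: exp(x) = 1.627
Step 4: c_v = 3*1.381e-23*0.237*1.627/(1.627-1)^2 = 4.062e-23

4.062e-23


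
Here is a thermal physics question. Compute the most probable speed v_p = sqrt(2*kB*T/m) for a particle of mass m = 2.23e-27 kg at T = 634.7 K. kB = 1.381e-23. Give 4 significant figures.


Step 1: Numerator = 2*kB*T = 2*1.381e-23*634.7 = 1.753e-20
Step 2: Ratio = 1.753e-20 / 2.23e-27 = 7.861e+06
Step 3: v_p = sqrt(7.861e+06) = 2804 m/s

2804


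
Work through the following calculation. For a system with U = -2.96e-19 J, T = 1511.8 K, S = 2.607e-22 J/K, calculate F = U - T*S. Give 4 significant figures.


Step 1: T*S = 1511.8 * 2.607e-22 = 3.941e-19 J
Step 2: F = U - T*S = -2.96e-19 - 3.941e-19
Step 3: F = -6.901e-19 J

-6.901e-19


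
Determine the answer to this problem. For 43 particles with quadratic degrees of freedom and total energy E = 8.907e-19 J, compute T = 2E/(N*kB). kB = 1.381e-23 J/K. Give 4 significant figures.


Step 1: Numerator = 2*E = 2*8.907e-19 = 1.781e-18 J
Step 2: Denominator = N*kB = 43*1.381e-23 = 5.938e-22
Step 3: T = 1.781e-18 / 5.938e-22 = 3000 K

3000


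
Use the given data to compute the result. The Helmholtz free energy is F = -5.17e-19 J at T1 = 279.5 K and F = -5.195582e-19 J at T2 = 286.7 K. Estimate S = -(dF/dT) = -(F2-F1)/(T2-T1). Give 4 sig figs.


Step 1: dF = F2 - F1 = -5.195582e-19 - (-5.17e-19) = -2.5582e-21 J
Step 2: dT = T2 - T1 = 286.7 - 279.5 = 7.2 K
Step 3: S = -dF/dT = -(-2.5582e-21)/7.2 = 3.553e-22 J/K

3.553e-22


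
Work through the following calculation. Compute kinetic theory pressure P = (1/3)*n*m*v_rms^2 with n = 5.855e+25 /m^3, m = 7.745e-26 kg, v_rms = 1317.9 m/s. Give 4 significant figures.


Step 1: v_rms^2 = 1317.9^2 = 1.737e+06
Step 2: n*m = 5.855e+25*7.745e-26 = 4.535
Step 3: P = (1/3)*4.535*1.737e+06 = 2.625e+06 Pa

2.625e+06


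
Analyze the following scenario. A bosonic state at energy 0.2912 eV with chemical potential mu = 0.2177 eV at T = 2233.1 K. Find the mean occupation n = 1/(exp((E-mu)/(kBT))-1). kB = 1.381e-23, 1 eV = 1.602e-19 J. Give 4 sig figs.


Step 1: (E - mu) = 0.0735 eV
Step 2: x = (E-mu)*eV/(kB*T) = 0.0735*1.602e-19/(1.381e-23*2233.1) = 0.3818
Step 3: exp(x) = 1.465
Step 4: n = 1/(exp(x)-1) = 2.151

2.151


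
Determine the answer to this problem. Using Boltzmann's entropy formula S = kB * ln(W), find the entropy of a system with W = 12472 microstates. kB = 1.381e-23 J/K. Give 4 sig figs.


Step 1: ln(W) = ln(12472) = 9.431
Step 2: S = kB * ln(W) = 1.381e-23 * 9.431
Step 3: S = 1.302e-22 J/K

1.302e-22


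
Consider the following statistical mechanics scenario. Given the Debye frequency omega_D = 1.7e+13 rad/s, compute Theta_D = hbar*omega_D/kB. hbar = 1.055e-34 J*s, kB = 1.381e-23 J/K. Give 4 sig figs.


Step 1: hbar*omega_D = 1.055e-34 * 1.7e+13 = 1.793e-21 J
Step 2: Theta_D = 1.793e-21 / 1.381e-23
Step 3: Theta_D = 129.9 K

129.9


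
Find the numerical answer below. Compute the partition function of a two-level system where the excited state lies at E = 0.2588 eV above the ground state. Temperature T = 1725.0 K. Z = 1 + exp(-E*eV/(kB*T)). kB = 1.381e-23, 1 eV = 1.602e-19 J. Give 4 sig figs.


Step 1: Compute beta*E = E*eV/(kB*T) = 0.2588*1.602e-19/(1.381e-23*1725.0) = 1.74
Step 2: exp(-beta*E) = exp(-1.74) = 0.1755
Step 3: Z = 1 + 0.1755 = 1.175

1.175


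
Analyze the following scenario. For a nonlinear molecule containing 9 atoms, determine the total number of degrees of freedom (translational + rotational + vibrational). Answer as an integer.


Step 1: Translational DOF = 3
Step 2: Rotational DOF (nonlinear) = 3
Step 3: Vibrational DOF = 3*9 - 6 = 21
Step 4: Total = 3 + 3 + 21 = 27

27


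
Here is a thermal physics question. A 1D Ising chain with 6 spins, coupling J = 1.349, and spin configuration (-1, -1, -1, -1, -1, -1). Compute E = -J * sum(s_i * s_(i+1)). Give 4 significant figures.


Step 1: Nearest-neighbor products: 1, 1, 1, 1, 1
Step 2: Sum of products = 5
Step 3: E = -1.349 * 5 = -6.745

-6.745


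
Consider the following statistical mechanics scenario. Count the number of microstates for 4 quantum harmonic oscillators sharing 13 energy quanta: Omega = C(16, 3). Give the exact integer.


Step 1: Use binomial coefficient C(16, 3)
Step 2: Numerator = 16! / 13!
Step 3: Denominator = 3!
Step 4: Omega = 560

560


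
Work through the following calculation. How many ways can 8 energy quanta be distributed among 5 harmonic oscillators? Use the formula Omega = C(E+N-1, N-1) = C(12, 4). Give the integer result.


Step 1: Use binomial coefficient C(12, 4)
Step 2: Numerator = 12! / 8!
Step 3: Denominator = 4!
Step 4: Omega = 495

495


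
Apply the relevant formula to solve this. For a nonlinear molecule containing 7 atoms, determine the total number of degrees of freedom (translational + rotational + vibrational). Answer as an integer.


Step 1: Translational DOF = 3
Step 2: Rotational DOF (nonlinear) = 3
Step 3: Vibrational DOF = 3*7 - 6 = 15
Step 4: Total = 3 + 3 + 15 = 21

21


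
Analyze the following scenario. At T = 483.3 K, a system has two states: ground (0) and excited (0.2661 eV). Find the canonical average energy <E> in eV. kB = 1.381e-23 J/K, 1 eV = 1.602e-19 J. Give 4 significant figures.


Step 1: beta*E = 0.2661*1.602e-19/(1.381e-23*483.3) = 6.387
Step 2: exp(-beta*E) = 0.001683
Step 3: <E> = 0.2661*0.001683/(1+0.001683) = 0.0004472 eV

0.0004472


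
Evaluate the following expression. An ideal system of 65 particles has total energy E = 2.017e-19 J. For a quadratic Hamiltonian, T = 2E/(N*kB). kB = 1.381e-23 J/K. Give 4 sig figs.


Step 1: Numerator = 2*E = 2*2.017e-19 = 4.034e-19 J
Step 2: Denominator = N*kB = 65*1.381e-23 = 8.977e-22
Step 3: T = 4.034e-19 / 8.977e-22 = 449.4 K

449.4


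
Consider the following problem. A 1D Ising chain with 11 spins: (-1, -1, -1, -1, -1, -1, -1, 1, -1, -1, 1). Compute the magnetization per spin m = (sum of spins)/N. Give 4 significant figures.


Step 1: Count up spins (+1): 2, down spins (-1): 9
Step 2: Total magnetization M = 2 - 9 = -7
Step 3: m = M/N = -7/11 = -0.6364

-0.6364


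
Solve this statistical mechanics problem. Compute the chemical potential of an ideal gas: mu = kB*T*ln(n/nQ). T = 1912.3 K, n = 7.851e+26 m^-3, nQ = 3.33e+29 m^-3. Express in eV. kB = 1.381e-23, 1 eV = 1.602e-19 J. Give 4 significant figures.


Step 1: n/nQ = 7.851e+26/3.33e+29 = 0.002358
Step 2: ln(n/nQ) = -6.05
Step 3: mu = kB*T*ln(n/nQ) = 2.641e-20*-6.05 = -1.598e-19 J
Step 4: Convert to eV: -1.598e-19/1.602e-19 = -0.9974 eV

-0.9974


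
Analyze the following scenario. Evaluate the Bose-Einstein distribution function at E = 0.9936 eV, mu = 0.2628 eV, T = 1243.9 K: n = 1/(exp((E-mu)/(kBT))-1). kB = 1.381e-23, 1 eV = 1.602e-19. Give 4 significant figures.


Step 1: (E - mu) = 0.7308 eV
Step 2: x = (E-mu)*eV/(kB*T) = 0.7308*1.602e-19/(1.381e-23*1243.9) = 6.815
Step 3: exp(x) = 911.6
Step 4: n = 1/(exp(x)-1) = 0.001098

0.001098


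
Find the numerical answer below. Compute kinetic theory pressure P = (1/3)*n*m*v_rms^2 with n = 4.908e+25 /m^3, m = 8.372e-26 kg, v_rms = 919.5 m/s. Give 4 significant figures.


Step 1: v_rms^2 = 919.5^2 = 8.455e+05
Step 2: n*m = 4.908e+25*8.372e-26 = 4.109
Step 3: P = (1/3)*4.109*8.455e+05 = 1.158e+06 Pa

1.158e+06


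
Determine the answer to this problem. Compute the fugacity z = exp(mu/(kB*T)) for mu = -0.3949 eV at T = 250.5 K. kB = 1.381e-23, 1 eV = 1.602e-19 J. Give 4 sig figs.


Step 1: Convert mu to Joules: -0.3949*1.602e-19 = -6.326e-20 J
Step 2: kB*T = 1.381e-23*250.5 = 3.459e-21 J
Step 3: mu/(kB*T) = -18.29
Step 4: z = exp(-18.29) = 1.143e-08

1.143e-08


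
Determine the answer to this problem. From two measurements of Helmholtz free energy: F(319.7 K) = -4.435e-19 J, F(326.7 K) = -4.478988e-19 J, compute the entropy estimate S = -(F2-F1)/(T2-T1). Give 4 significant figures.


Step 1: dF = F2 - F1 = -4.478988e-19 - (-4.435e-19) = -4.3988e-21 J
Step 2: dT = T2 - T1 = 326.7 - 319.7 = 7 K
Step 3: S = -dF/dT = -(-4.3988e-21)/7 = 6.284e-22 J/K

6.284e-22


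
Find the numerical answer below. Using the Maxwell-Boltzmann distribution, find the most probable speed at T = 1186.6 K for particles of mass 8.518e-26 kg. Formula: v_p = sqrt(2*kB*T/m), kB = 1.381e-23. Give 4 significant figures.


Step 1: Numerator = 2*kB*T = 2*1.381e-23*1186.6 = 3.277e-20
Step 2: Ratio = 3.277e-20 / 8.518e-26 = 3.848e+05
Step 3: v_p = sqrt(3.848e+05) = 620.3 m/s

620.3


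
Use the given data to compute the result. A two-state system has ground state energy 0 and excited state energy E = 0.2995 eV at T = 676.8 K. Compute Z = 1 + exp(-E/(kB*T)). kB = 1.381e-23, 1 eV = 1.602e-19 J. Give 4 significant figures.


Step 1: Compute beta*E = E*eV/(kB*T) = 0.2995*1.602e-19/(1.381e-23*676.8) = 5.133
Step 2: exp(-beta*E) = exp(-5.133) = 0.005896
Step 3: Z = 1 + 0.005896 = 1.006

1.006


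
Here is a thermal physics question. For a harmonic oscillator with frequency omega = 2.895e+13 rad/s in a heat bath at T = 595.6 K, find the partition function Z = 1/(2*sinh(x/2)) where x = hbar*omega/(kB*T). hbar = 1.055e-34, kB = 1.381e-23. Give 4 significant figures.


Step 1: Compute x = hbar*omega/(kB*T) = 1.055e-34*2.895e+13/(1.381e-23*595.6) = 0.3713
Step 2: x/2 = 0.1857
Step 3: sinh(x/2) = 0.1867
Step 4: Z = 1/(2*0.1867) = 2.678

2.678


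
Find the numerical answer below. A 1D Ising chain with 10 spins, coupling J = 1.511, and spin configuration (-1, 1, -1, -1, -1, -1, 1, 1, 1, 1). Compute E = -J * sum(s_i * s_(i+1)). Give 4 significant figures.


Step 1: Nearest-neighbor products: -1, -1, 1, 1, 1, -1, 1, 1, 1
Step 2: Sum of products = 3
Step 3: E = -1.511 * 3 = -4.533

-4.533


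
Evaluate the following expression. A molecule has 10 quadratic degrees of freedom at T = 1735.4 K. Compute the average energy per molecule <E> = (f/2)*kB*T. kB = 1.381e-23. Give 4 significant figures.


Step 1: f/2 = 10/2 = 5
Step 2: kB*T = 1.381e-23 * 1735.4 = 2.397e-20
Step 3: <E> = 5 * 2.397e-20 = 1.198e-19 J

1.198e-19


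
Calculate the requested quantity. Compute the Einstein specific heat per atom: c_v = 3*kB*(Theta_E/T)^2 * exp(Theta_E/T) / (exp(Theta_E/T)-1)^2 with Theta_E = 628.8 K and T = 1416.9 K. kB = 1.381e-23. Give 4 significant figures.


Step 1: x = Theta_E/T = 628.8/1416.9 = 0.4438
Step 2: x^2 = 0.1969
Step 3: exp(x) = 1.559
Step 4: c_v = 3*1.381e-23*0.1969*1.559/(1.559-1)^2 = 4.076e-23

4.076e-23


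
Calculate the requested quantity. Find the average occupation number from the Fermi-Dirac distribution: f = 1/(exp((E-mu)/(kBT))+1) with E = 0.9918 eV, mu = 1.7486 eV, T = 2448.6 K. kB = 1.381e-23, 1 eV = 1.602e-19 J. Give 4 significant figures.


Step 1: (E - mu) = 0.9918 - 1.7486 = -0.7568 eV
Step 2: Convert: (E-mu)*eV = -1.212e-19 J
Step 3: x = (E-mu)*eV/(kB*T) = -3.585
Step 4: f = 1/(exp(-3.585)+1) = 0.973

0.973


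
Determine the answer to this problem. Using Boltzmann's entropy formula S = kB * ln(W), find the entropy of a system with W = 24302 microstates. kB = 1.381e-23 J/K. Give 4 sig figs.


Step 1: ln(W) = ln(24302) = 10.1
Step 2: S = kB * ln(W) = 1.381e-23 * 10.1
Step 3: S = 1.395e-22 J/K

1.395e-22


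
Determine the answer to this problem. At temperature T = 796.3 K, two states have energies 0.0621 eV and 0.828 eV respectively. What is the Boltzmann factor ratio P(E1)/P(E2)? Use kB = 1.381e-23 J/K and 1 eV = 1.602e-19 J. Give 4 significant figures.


Step 1: Compute energy difference dE = E1 - E2 = 0.0621 - 0.828 = -0.7659 eV
Step 2: Convert to Joules: dE_J = -0.7659 * 1.602e-19 = -1.227e-19 J
Step 3: Compute exponent = -dE_J / (kB * T) = -(-1.227e-19) / (1.381e-23 * 796.3) = 11.16
Step 4: P(E1)/P(E2) = exp(11.16) = 7.008e+04

7.008e+04


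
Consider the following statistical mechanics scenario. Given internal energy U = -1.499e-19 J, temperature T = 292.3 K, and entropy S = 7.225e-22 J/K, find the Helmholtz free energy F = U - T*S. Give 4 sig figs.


Step 1: T*S = 292.3 * 7.225e-22 = 2.112e-19 J
Step 2: F = U - T*S = -1.499e-19 - 2.112e-19
Step 3: F = -3.611e-19 J

-3.611e-19


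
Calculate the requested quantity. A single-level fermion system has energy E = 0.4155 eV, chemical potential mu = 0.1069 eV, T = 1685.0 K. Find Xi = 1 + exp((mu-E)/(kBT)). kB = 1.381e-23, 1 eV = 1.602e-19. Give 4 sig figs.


Step 1: (mu - E) = 0.1069 - 0.4155 = -0.3086 eV
Step 2: x = (mu-E)*eV/(kB*T) = -0.3086*1.602e-19/(1.381e-23*1685.0) = -2.125
Step 3: exp(x) = 0.1195
Step 4: Xi = 1 + 0.1195 = 1.119

1.119


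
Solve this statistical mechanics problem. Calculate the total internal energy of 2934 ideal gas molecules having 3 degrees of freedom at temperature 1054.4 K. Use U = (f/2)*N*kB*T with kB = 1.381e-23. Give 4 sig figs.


Step 1: f/2 = 3/2 = 1.5
Step 2: N*kB*T = 2934*1.381e-23*1054.4 = 4.272e-17
Step 3: U = 1.5 * 4.272e-17 = 6.408e-17 J

6.408e-17


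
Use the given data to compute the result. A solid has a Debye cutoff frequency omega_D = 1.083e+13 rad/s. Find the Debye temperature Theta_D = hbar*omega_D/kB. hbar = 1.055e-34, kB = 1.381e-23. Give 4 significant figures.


Step 1: hbar*omega_D = 1.055e-34 * 1.083e+13 = 1.143e-21 J
Step 2: Theta_D = 1.143e-21 / 1.381e-23
Step 3: Theta_D = 82.73 K

82.73


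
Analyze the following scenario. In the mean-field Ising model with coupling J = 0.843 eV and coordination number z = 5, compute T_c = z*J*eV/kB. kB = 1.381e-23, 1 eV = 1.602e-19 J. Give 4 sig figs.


Step 1: z*J = 5*0.843 = 4.215 eV
Step 2: Convert to Joules: 4.215*1.602e-19 = 6.752e-19 J
Step 3: T_c = 6.752e-19 / 1.381e-23 = 4.89e+04 K

4.89e+04


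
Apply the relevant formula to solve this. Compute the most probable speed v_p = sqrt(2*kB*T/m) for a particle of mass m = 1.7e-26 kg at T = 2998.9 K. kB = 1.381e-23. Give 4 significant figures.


Step 1: Numerator = 2*kB*T = 2*1.381e-23*2998.9 = 8.283e-20
Step 2: Ratio = 8.283e-20 / 1.7e-26 = 4.872e+06
Step 3: v_p = sqrt(4.872e+06) = 2207 m/s

2207


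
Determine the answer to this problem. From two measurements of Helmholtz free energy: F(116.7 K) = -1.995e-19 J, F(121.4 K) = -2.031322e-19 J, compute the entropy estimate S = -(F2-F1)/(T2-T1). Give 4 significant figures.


Step 1: dF = F2 - F1 = -2.031322e-19 - (-1.995e-19) = -3.6322e-21 J
Step 2: dT = T2 - T1 = 121.4 - 116.7 = 4.7 K
Step 3: S = -dF/dT = -(-3.6322e-21)/4.7 = 7.728e-22 J/K

7.728e-22


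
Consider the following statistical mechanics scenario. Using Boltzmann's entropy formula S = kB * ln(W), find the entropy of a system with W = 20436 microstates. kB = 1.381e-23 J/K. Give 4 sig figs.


Step 1: ln(W) = ln(20436) = 9.925
Step 2: S = kB * ln(W) = 1.381e-23 * 9.925
Step 3: S = 1.371e-22 J/K

1.371e-22


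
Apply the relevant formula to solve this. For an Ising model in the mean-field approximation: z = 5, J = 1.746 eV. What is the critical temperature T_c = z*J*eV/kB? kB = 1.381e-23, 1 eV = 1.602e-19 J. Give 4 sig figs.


Step 1: z*J = 5*1.746 = 8.73 eV
Step 2: Convert to Joules: 8.73*1.602e-19 = 1.399e-18 J
Step 3: T_c = 1.399e-18 / 1.381e-23 = 1.013e+05 K

1.013e+05


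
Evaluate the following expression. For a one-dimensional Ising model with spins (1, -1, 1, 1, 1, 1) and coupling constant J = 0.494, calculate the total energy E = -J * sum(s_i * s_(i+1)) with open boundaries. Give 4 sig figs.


Step 1: Nearest-neighbor products: -1, -1, 1, 1, 1
Step 2: Sum of products = 1
Step 3: E = -0.494 * 1 = -0.494

-0.494


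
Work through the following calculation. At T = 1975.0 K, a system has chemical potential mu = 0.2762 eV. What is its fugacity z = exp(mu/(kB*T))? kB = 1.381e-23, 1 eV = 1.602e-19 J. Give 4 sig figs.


Step 1: Convert mu to Joules: 0.2762*1.602e-19 = 4.425e-20 J
Step 2: kB*T = 1.381e-23*1975.0 = 2.727e-20 J
Step 3: mu/(kB*T) = 1.622
Step 4: z = exp(1.622) = 5.065

5.065


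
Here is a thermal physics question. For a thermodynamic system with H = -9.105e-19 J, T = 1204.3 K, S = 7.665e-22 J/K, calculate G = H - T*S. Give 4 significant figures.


Step 1: T*S = 1204.3 * 7.665e-22 = 9.231e-19 J
Step 2: G = H - T*S = -9.105e-19 - 9.231e-19
Step 3: G = -1.834e-18 J

-1.834e-18


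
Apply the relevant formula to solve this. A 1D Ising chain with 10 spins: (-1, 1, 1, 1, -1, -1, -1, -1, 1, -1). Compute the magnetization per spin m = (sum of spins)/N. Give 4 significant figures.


Step 1: Count up spins (+1): 4, down spins (-1): 6
Step 2: Total magnetization M = 4 - 6 = -2
Step 3: m = M/N = -2/10 = -0.2

-0.2


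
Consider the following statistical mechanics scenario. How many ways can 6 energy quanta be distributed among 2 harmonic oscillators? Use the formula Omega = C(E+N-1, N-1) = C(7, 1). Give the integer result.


Step 1: Use binomial coefficient C(7, 1)
Step 2: Numerator = 7! / 6!
Step 3: Denominator = 1!
Step 4: Omega = 7

7


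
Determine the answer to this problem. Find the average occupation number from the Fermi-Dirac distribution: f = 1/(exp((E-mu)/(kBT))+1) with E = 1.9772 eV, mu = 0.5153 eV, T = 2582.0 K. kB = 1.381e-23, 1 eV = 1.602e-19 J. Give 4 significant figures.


Step 1: (E - mu) = 1.9772 - 0.5153 = 1.462 eV
Step 2: Convert: (E-mu)*eV = 2.342e-19 J
Step 3: x = (E-mu)*eV/(kB*T) = 6.568
Step 4: f = 1/(exp(6.568)+1) = 0.001403

0.001403


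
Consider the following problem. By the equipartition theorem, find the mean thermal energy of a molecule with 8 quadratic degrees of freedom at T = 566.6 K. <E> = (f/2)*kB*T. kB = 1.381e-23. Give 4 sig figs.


Step 1: f/2 = 8/2 = 4
Step 2: kB*T = 1.381e-23 * 566.6 = 7.825e-21
Step 3: <E> = 4 * 7.825e-21 = 3.13e-20 J

3.13e-20


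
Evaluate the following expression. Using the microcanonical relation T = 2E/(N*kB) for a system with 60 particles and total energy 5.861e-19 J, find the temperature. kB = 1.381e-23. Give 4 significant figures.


Step 1: Numerator = 2*E = 2*5.861e-19 = 1.172e-18 J
Step 2: Denominator = N*kB = 60*1.381e-23 = 8.286e-22
Step 3: T = 1.172e-18 / 8.286e-22 = 1415 K

1415


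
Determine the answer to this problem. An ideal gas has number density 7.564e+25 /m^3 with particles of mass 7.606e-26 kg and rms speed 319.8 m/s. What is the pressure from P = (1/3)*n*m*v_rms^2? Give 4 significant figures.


Step 1: v_rms^2 = 319.8^2 = 1.023e+05
Step 2: n*m = 7.564e+25*7.606e-26 = 5.753
Step 3: P = (1/3)*5.753*1.023e+05 = 1.961e+05 Pa

1.961e+05


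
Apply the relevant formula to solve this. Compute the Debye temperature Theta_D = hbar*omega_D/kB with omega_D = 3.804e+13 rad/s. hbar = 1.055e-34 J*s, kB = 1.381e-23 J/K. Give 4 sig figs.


Step 1: hbar*omega_D = 1.055e-34 * 3.804e+13 = 4.013e-21 J
Step 2: Theta_D = 4.013e-21 / 1.381e-23
Step 3: Theta_D = 290.6 K

290.6


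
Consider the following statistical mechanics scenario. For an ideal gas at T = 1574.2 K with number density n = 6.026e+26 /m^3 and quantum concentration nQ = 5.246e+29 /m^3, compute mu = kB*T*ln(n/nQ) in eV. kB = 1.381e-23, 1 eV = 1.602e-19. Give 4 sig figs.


Step 1: n/nQ = 6.026e+26/5.246e+29 = 0.001149
Step 2: ln(n/nQ) = -6.769
Step 3: mu = kB*T*ln(n/nQ) = 2.174e-20*-6.769 = -1.472e-19 J
Step 4: Convert to eV: -1.472e-19/1.602e-19 = -0.9186 eV

-0.9186


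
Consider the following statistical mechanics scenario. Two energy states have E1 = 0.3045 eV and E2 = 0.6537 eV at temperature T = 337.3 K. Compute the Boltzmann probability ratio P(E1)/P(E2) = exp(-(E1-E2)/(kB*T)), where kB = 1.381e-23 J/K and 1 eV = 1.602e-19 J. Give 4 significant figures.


Step 1: Compute energy difference dE = E1 - E2 = 0.3045 - 0.6537 = -0.3492 eV
Step 2: Convert to Joules: dE_J = -0.3492 * 1.602e-19 = -5.594e-20 J
Step 3: Compute exponent = -dE_J / (kB * T) = -(-5.594e-20) / (1.381e-23 * 337.3) = 12.01
Step 4: P(E1)/P(E2) = exp(12.01) = 1.643e+05

1.643e+05


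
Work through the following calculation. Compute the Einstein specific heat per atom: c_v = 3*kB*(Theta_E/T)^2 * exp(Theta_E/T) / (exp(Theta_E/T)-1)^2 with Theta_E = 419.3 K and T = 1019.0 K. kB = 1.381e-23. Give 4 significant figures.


Step 1: x = Theta_E/T = 419.3/1019.0 = 0.4115
Step 2: x^2 = 0.1693
Step 3: exp(x) = 1.509
Step 4: c_v = 3*1.381e-23*0.1693*1.509/(1.509-1)^2 = 4.085e-23

4.085e-23


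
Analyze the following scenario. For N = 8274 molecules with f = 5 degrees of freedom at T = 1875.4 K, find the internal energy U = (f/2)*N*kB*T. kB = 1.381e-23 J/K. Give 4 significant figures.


Step 1: f/2 = 5/2 = 2.5
Step 2: N*kB*T = 8274*1.381e-23*1875.4 = 2.143e-16
Step 3: U = 2.5 * 2.143e-16 = 5.357e-16 J

5.357e-16


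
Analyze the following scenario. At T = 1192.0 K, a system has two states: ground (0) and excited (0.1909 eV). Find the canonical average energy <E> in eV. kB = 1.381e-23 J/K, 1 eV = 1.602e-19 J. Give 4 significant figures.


Step 1: beta*E = 0.1909*1.602e-19/(1.381e-23*1192.0) = 1.858
Step 2: exp(-beta*E) = 0.156
Step 3: <E> = 0.1909*0.156/(1+0.156) = 0.02576 eV

0.02576


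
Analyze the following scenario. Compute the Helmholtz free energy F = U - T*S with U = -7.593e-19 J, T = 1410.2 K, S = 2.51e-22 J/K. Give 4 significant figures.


Step 1: T*S = 1410.2 * 2.51e-22 = 3.54e-19 J
Step 2: F = U - T*S = -7.593e-19 - 3.54e-19
Step 3: F = -1.113e-18 J

-1.113e-18
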